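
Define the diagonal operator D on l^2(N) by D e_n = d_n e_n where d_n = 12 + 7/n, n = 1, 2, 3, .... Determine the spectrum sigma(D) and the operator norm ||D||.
sigma(D) = {12 + 7/n : n ≥ 1} ∪ {12}; ||D|| = 19

A bounded diagonal operator on l^2 with diagonal entries d_n has spectrum equal to the closure of {d_n : n ≥ 1}: every d_n is an eigenvalue (with eigenvector e_n), so {d_n} ⊂ sigma(D); the spectrum is closed, so its closure is too; and for lambda not in the closure, (D - lambda I) has bounded inverse (the diagonal entries 1/(d_n - lambda) are bounded). For our sequence d_n = 12 + 7/n, n = 1, 2, 3, ...:
  - {d_n} = {12 + 7/n : n ≥ 1}; the only limit point is 12
  - closure = {12 + 7/n : n ≥ 1} ∪ {12}
For the norm: a diagonal operator has ||D|| = sup_n |d_n|. Here d_n = 12 + 7/n is positive and decreasing, so sup_n |d_n| = d_1 = 12 + 7 = 19. So ||D|| = 19.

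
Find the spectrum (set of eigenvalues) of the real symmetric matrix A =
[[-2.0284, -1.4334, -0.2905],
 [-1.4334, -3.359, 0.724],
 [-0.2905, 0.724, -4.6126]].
sigma(A) ≈ {-5, -4, -1}

A is real symmetric, so its spectrum consists of real eigenvalues. Expanding the characteristic polynomial of the displayed matrix gives
  det(λ I - A) = p(λ) = λ^3 + (10)λ^2 + (29)λ + (20).
Solving p(λ) = 0 yields eigenvalues ≈ -5, -4, -1. (A is shown rounded to 4 decimals, so these recover the underlying integer eigenvalues to within that precision.)
Verification: the trace of A = -10 equals the sum of eigenvalues -10, and det(A) ≈ -20.0006 matches the eigenvalue product -20.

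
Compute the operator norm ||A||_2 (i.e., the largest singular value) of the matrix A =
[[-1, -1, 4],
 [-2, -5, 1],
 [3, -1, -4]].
||A||_2 ≈ 6.8844 (= sqrt(largest eigenvalue of A^T A))

||A||_2 = sigma_max(A) = sqrt(lambda_max(A^T A)). Form the symmetric matrix M = A^T A =
[[14, 8, -18],
 [8, 27, -5],
 [-18, -5, 33]].
Its characteristic polynomial (trace, sum of principal 2x2 minors, determinant of M give the coefficients) is
  p(λ) = det(λ I - M) = λ^3 - 74λ^2 + 1318λ - 2704.
No integer candidate from the rational root theorem (±divisors of 2704) is a root, so the roots are irrational. The cubic discriminant is Δ = 521134384 > 0, so there are three distinct real roots. p(2) = -356 and p(3) = 611 have opposite signs, so a root lies in (2, 3); Newton's method refines it to λ ≈ 2.3524. p(24) = 128 and p(25) = -379 have opposite signs, so a root lies in (24, 25); Newton's method refines it to λ ≈ 24.2527. p(47) = -401 and p(48) = 656 have opposite signs, so a root lies in (47, 48); Newton's method refines it to λ ≈ 47.3948. Check (Vieta): the three roots sum to 74, matching tr M = 74.
So the eigenvalues of A^T A are ≈ 2.3524, 24.2527, 47.3948 (all ≥ 0, as they must be for A^T A). The largest is λ_max ≈ 47.3948, hence ||A||_2 = sqrt(λ_max) ≈ 6.8844.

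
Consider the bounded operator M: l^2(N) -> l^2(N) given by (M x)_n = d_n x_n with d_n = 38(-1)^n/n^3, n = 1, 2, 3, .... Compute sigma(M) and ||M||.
sigma(M) = {38(-1)^n/n^3 : n ≥ 1} ∪ {0}; ||M|| = 38

A bounded diagonal operator on l^2 with diagonal entries d_n has spectrum equal to the closure of {d_n : n ≥ 1}: every d_n is an eigenvalue (with eigenvector e_n), so {d_n} ⊂ sigma(M); the spectrum is closed, so its closure is too; and for lambda not in the closure, (M - lambda I) has bounded inverse (the diagonal entries 1/(d_n - lambda) are bounded). For our sequence d_n = 38(-1)^n/n^3, n = 1, 2, 3, ...:
  - {d_n} = {38(-1)^n/n^3 : n ≥ 1}; the only limit point is 0
  - closure = {38(-1)^n/n^3 : n ≥ 1} ∪ {0}
For the norm: a diagonal operator has ||M|| = sup_n |d_n|. Here |d_n| = 38/n^3 is decreasing, so sup_n |d_n| = |d_1| = 38. So ||M|| = 38.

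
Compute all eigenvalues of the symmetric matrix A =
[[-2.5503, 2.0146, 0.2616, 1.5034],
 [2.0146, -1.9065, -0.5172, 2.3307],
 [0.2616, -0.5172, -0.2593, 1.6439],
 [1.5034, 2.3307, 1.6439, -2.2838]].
sigma(A) ≈ {-5, -4, 0, 2}

A is real symmetric, so its spectrum consists of real eigenvalues. Expanding the characteristic polynomial of the displayed matrix gives
  det(λ I - A) = p(λ) = λ^4 + (7)λ^3 + (2)λ^2 + (-40.0015)λ + (0.0015).
Solving p(λ) = 0 yields eigenvalues ≈ -5, -4, 0, 2. (A is shown rounded to 4 decimals, so these recover the underlying integer eigenvalues to within that precision.)
Verification: the trace of A = -7 equals the sum of eigenvalues -7, and det(A) ≈ 0.0015 matches the eigenvalue product 0.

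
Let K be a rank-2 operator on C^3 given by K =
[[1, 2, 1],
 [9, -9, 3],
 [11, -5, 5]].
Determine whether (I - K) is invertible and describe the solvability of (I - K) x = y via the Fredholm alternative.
(I - K) is invertible (det(I - K) = -59 ≠ 0), so for every y in C^3 the equation (I - K) x = y has a unique solution.

K has rank 2 and factors as K = U V^T = u1 v1^T + u2 v2^T with u1 = (1, 0, 2), v1 = (1, 2, 1), u2 = (0, -3, -3), v2 = (-3, 3, -1) (multiplying out reproduces the displayed K). The nonzero eigenvalues of U V^T coincide with those of the 2 x 2 matrix G = V^T U = [[v1·u1, v1·u2], [v2·u1, v2·u2]] = [[3, -9], [-5, -6]], and by the Sylvester determinant identity det(I_3 - U V^T) = det(I_2 - V^T U) = det([[-2, 9], [5, 7]]) = (-2)(7) - (9)(5) = -59. (Direct check: I - K =
[[0, -2, -1],
 [-9, 10, -3],
 [-11, 5, -4]]
has determinant -59.) The finite-dimensional Fredholm alternative says: either (I - K) is invertible, or ker(I - K) ≠ {0} and then range(I - K) = ker((I - K)^*)^⊥, with dim ker(I - K) = dim ker((I - K)^*). Since det(I - K) ≠ 0, 1 is not an eigenvalue of K and ker(I - K) = {0}, so we are in the first case: for every y there is a unique x = (I - K)^(-1) y. (Explicitly, by the Woodbury identity, (I - U V^T)^(-1) = I + U (I_2 - G)^(-1) V^T.)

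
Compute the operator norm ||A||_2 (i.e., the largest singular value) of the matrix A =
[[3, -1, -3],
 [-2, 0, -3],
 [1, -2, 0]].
||A||_2 ≈ 4.6097 (= sqrt(largest eigenvalue of A^T A))

||A||_2 = sigma_max(A) = sqrt(lambda_max(A^T A)). Form the symmetric matrix M = A^T A =
[[14, -5, -3],
 [-5, 5, 3],
 [-3, 3, 18]].
Its characteristic polynomial (trace, sum of principal 2x2 minors, determinant of M give the coefficients) is
  p(λ) = det(λ I - M) = λ^3 - 37λ^2 + 369λ - 729.
No integer candidate from the rational root theorem (±divisors of 729) is a root, so the roots are irrational. The cubic discriminant is Δ = 2532384 > 0, so there are three distinct real roots. p(2) = -131 and p(3) = 72 have opposite signs, so a root lies in (2, 3); Newton's method refines it to λ ≈ 2.6109. p(13) = 12 and p(14) = -71 have opposite signs, so a root lies in (13, 14); Newton's method refines it to λ ≈ 13.14. p(21) = -36 and p(22) = 129 have opposite signs, so a root lies in (21, 22); Newton's method refines it to λ ≈ 21.2491. Check (Vieta): the three roots sum to 37, matching tr M = 37.
So the eigenvalues of A^T A are ≈ 2.6109, 13.14, 21.2491 (all ≥ 0, as they must be for A^T A). The largest is λ_max ≈ 21.2491, hence ||A||_2 = sqrt(λ_max) ≈ 4.6097.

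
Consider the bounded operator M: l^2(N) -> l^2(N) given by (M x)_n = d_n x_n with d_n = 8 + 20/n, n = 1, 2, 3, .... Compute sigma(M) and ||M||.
sigma(M) = {8 + 20/n : n ≥ 1} ∪ {8}; ||M|| = 28

A bounded diagonal operator on l^2 with diagonal entries d_n has spectrum equal to the closure of {d_n : n ≥ 1}: every d_n is an eigenvalue (with eigenvector e_n), so {d_n} ⊂ sigma(M); the spectrum is closed, so its closure is too; and for lambda not in the closure, (M - lambda I) has bounded inverse (the diagonal entries 1/(d_n - lambda) are bounded). For our sequence d_n = 8 + 20/n, n = 1, 2, 3, ...:
  - {d_n} = {8 + 20/n : n ≥ 1}; the only limit point is 8
  - closure = {8 + 20/n : n ≥ 1} ∪ {8}
For the norm: a diagonal operator has ||M|| = sup_n |d_n|. Here d_n = 8 + 20/n is positive and decreasing, so sup_n |d_n| = d_1 = 8 + 20 = 28. So ||M|| = 28.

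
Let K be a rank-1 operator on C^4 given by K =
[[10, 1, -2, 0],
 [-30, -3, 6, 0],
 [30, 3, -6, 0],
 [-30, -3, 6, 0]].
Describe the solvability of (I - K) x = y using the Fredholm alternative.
(I - K) is singular (det(I - K) = 0, i.e. 1 ∈ sigma(K)). (I - K) x = y is solvable iff y ⊥ ker((I - K)^*) = span{(10, 1, -2, 0)}, i.e. iff 10y_1 + y_2 - 2y_3 = 0. When solvable, the solutions are x = y + c·(1, -3, 3, -3), c arbitrary (ker(I - K) = span{(1, -3, 3, -3)}, dimension 1).

K has rank 1, so it is an outer product K = u v^T: every row of K is a multiple of one row vector. Reading off the entries, u = (1, -3, 3, -3) and v = (10, 1, -2, 0) (row i of K equals u_i·v^T). A rank-one matrix u v^T satisfies K u = u (v·u) and kills the (3)-dimensional subspace v^⊥, so its characteristic polynomial is lambda^3 (lambda - v·u) with v·u = tr K = 1. Hence the eigenvalues of I - K are 1 (multiplicity 3) and 1 - (1) = 0, so det(I - K) = 0. (Direct check: I - K =
[[-9, -1, 2, 0],
 [30, 4, -6, 0],
 [-30, -3, 7, 0],
 [30, 3, -6, 1]]
has determinant 0.) So 1 is an eigenvalue of K and (I - K) is not invertible. The finite-dimensional Fredholm alternative says: either (I - K) is invertible, or ker(I - K) ≠ {0} and then range(I - K) = ker((I - K)^*)^⊥, with dim ker(I - K) = dim ker((I - K)^*). We are in the second case, so we need both kernels. Kernel of I - K: (I - K) u = u - u (v·u) = u - u = 0, so ker(I - K) = span{u} = span{(1, -3, 3, -3)} (it is exactly 1-dimensional because rank(I - K) = 3). Kernel of the adjoint: K is real, so (I - K)^* = I - K^T = I - v u^T, and (I - v u^T) v = v - v (u·v) = 0; hence ker((I - K)^*) = span{v} = span{(10, 1, -2, 0)}. Therefore (I - K) x = y is solvable iff <y, v> = 0, i.e. iff 10y_1 + y_2 - 2y_3 = 0. When this holds, K y = u (v·y) = 0, so (I - K) y = y and x = y is a particular solution; the full solution set is the line x = y + c·u = y + c·(1, -3, 3, -3), c ∈ C.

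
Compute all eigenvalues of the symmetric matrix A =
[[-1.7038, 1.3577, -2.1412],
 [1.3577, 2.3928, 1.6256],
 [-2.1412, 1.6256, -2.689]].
sigma(A) ≈ {-5, 0, 3}

A is real symmetric, so its spectrum consists of real eigenvalues. Expanding the characteristic polynomial of the displayed matrix gives
  det(λ I - A) = p(λ) = λ^3 + (2)λ^2 + (-15)λ + (0).
Solving p(λ) = 0 yields eigenvalues ≈ -5, 0, 3. (A is shown rounded to 4 decimals, so these recover the underlying integer eigenvalues to within that precision.)
Verification: the trace of A = -2 equals the sum of eigenvalues -2, and det(A) ≈ -0.0001 matches the eigenvalue product 0.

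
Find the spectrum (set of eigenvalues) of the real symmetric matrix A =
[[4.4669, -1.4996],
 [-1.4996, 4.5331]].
sigma(A) ≈ {3, 6}

A is real symmetric, so its spectrum consists of real eigenvalues. Expanding the characteristic polynomial of the displayed matrix gives
  det(λ I - A) = p(λ) = λ^2 + (-9)λ + (18).
Solving p(λ) = 0 yields eigenvalues ≈ 3, 6. (A is shown rounded to 4 decimals, so these recover the underlying integer eigenvalues to within that precision.)
Verification: the trace of A = 9 equals the sum of eigenvalues 9, and det(A) ≈ 18.0001 matches the eigenvalue product 18.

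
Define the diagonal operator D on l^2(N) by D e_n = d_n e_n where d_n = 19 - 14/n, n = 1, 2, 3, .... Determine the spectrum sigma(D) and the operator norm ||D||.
sigma(D) = {19 - 14/n : n ≥ 1} ∪ {19}; ||D|| = 19

A bounded diagonal operator on l^2 with diagonal entries d_n has spectrum equal to the closure of {d_n : n ≥ 1}: every d_n is an eigenvalue (with eigenvector e_n), so {d_n} ⊂ sigma(D); the spectrum is closed, so its closure is too; and for lambda not in the closure, (D - lambda I) has bounded inverse (the diagonal entries 1/(d_n - lambda) are bounded). For our sequence d_n = 19 - 14/n, n = 1, 2, 3, ...:
  - {d_n} = {19 - 14/n : n ≥ 1}; the only limit point is 19
  - closure = {19 - 14/n : n ≥ 1} ∪ {19}
For the norm: a diagonal operator has ||D|| = sup_n |d_n|. Here d_n = 19 - 14/n increases monotonically from d_1 = 5 toward 19, with all terms in [5, 19); so sup_n |d_n| = 19 (the supremum is the limit, not attained). So ||D|| = 19.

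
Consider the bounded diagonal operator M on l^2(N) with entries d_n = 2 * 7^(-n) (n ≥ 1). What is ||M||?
||M|| = 2/7 (attained at n = 1)

For M diagonal, ||M|| = sup_n |d_n|. The sequence d_n = 2 * 7^(-n) is positive and strictly decreasing (ratio 7^(-1) < 1), so the supremum is d_1 = 2/7. Hence ||M|| = 2/7.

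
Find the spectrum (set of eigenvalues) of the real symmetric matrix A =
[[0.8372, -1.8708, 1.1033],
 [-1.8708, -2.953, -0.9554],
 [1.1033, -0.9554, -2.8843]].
sigma(A) ≈ {-4, -3, 2}

A is real symmetric, so its spectrum consists of real eigenvalues. Expanding the characteristic polynomial of the displayed matrix gives
  det(λ I - A) = p(λ) = λ^3 + (5)λ^2 + (-2)λ + (-24).
Solving p(λ) = 0 yields eigenvalues ≈ -4, -3, 2. (A is shown rounded to 4 decimals, so these recover the underlying integer eigenvalues to within that precision.)
Verification: the trace of A = -5 equals the sum of eigenvalues -5, and det(A) ≈ 23.9999 matches the eigenvalue product 24.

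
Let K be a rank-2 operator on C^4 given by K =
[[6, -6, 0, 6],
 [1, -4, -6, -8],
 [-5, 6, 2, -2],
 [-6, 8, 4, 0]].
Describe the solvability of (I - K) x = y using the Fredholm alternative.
(I - K) is invertible (det(I - K) = 127 ≠ 0), so for every y in C^4 the equation (I - K) x = y has a unique solution.

K has rank 2 and factors as K = U V^T = u1 v1^T + u2 v2^T with u1 = (-3, 1, 2, 2), v1 = (-2, 2, 0, -2), u2 = (0, 3, -1, -2), v2 = (1, -2, -2, -2) (multiplying out reproduces the displayed K). The nonzero eigenvalues of U V^T coincide with those of the 2 x 2 matrix G = V^T U = [[v1·u1, v1·u2], [v2·u1, v2·u2]] = [[4, 10], [-13, 0]], and by the Sylvester determinant identity det(I_4 - U V^T) = det(I_2 - V^T U) = det([[-3, -10], [13, 1]]) = (-3)(1) - (-10)(13) = 127. (Direct check: I - K =
[[-5, 6, 0, -6],
 [-1, 5, 6, 8],
 [5, -6, -1, 2],
 [6, -8, -4, 1]]
has determinant 127.) The finite-dimensional Fredholm alternative says: either (I - K) is invertible, or ker(I - K) ≠ {0} and then range(I - K) = ker((I - K)^*)^⊥, with dim ker(I - K) = dim ker((I - K)^*). Since det(I - K) ≠ 0, 1 is not an eigenvalue of K and ker(I - K) = {0}, so we are in the first case: for every y there is a unique x = (I - K)^(-1) y. (Explicitly, by the Woodbury identity, (I - U V^T)^(-1) = I + U (I_2 - G)^(-1) V^T.)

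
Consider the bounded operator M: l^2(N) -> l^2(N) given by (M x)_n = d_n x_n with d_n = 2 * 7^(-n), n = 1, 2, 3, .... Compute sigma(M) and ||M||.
sigma(M) = {2 * 7^(-n) : n ≥ 1} ∪ {0}; ||M|| = 2/7

A bounded diagonal operator on l^2 with diagonal entries d_n has spectrum equal to the closure of {d_n : n ≥ 1}: every d_n is an eigenvalue (with eigenvector e_n), so {d_n} ⊂ sigma(M); the spectrum is closed, so its closure is too; and for lambda not in the closure, (M - lambda I) has bounded inverse (the diagonal entries 1/(d_n - lambda) are bounded). For our sequence d_n = 2 * 7^(-n), n = 1, 2, 3, ...:
  - {d_n} = {2 * 7^(-n) : n ≥ 1}; the only limit point is 0
  - closure = {2 * 7^(-n) : n ≥ 1} ∪ {0}
For the norm: a diagonal operator has ||M|| = sup_n |d_n|. Here d_n = 2 * 7^(-n) is positive and decreasing, so sup_n |d_n| = d_1 = 2/7. So ||M|| = 2/7.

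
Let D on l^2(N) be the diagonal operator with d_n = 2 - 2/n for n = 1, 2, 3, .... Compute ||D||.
||D|| = 2

For a diagonal operator on l^2 with entries d_n, ||D|| = sup_n |d_n|. Here d_1 = 0, d_2 = 1, ..., and d_n = 2 - 2/n increases monotonically toward 2. All terms lie in [0, 2), so |d_n| = d_n and the supremum is the limit 2, which is not attained by any individual d_n. Hence ||D|| = 2.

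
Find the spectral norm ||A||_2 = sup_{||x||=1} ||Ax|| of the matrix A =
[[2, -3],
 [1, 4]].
||A||_2 = sqrt((30 + sqrt(416))/2) ≈ 5.0198 (= sqrt(largest eigenvalue of A^T A))

||A||_2 = sigma_max(A) = sqrt(lambda_max(A^T A)). Form the symmetric matrix M = A^T A =
[[5, -2],
 [-2, 25]].
Its characteristic polynomial (trace, determinant of M give the coefficients) is
  p(λ) = det(λ I - M) = λ^2 - 30λ + 121.
For λ^2 - 30λ + 121 the discriminant is 416. It is nonnegative but not a perfect square, so the roots are real and irrational: λ = (30 ± sqrt(416))/2 ≈ 25.198, 4.802.
So the eigenvalues of A^T A are ≈ 4.802, 25.198 (all ≥ 0, as they must be for A^T A). The largest is λ_max = (30 + sqrt(416))/2 ≈ 25.198, hence ||A||_2 = sqrt(λ_max) = sqrt((30 + sqrt(416))/2) ≈ 5.0198.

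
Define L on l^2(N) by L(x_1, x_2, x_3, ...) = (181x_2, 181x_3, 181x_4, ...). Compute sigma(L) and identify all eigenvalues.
sigma(L) = closed disk {z in C : |z| ≤ 181}; sigma_p(L) = open disk {z in C : |z| < 181}

Note L = 181·V where V is the unit left shift (V x)_k = x_{k+1}; so sigma(L) = 181·sigma(V) and ||L|| = 181||V||. ||L x||^2 = 32761sum_{k≥2} |x_k|^2 ≤ 32761||x||^2, with equality on {x : x_1 = 0}, so ||L|| = 181. For any lambda with |lambda| < 181, set r = lambda/181 (|r| < 1); the vector x = (1, r, r^2, ...) is in l^2 and satisfies L x = 181(r, r^2, ...) = lambda x, so lambda is an eigenvalue. On the boundary |lambda| = 181 the geometric series diverges, so no l^2 eigenvector exists, but these lambda lie in the approximate point spectrum. Hence sigma(L) is the closed disk of radius 181 and sigma_p(L) is the open disk.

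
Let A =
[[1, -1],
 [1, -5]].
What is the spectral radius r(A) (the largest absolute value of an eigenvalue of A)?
r(A) = (4 + sqrt(32))/2 ≈ 4.8284

The eigenvalues of A are the roots of its characteristic polynomial. With M = A (coefficients from the trace and determinant):
  p(λ) = det(λ I - M) = λ^2 + 4λ - 4.
For λ^2 + 4λ - 4 the discriminant is 32. It is nonnegative but not a perfect square, so the roots are real and irrational: λ = (-4 ± sqrt(32))/2 ≈ 0.8284, -4.8284.
Thus the eigenvalues (to 4 decimals) are 0.8284 (modulus 0.8284); -4.8284 (modulus 4.8284). The spectral radius is the largest modulus: r(A) = (4 + sqrt(32))/2 ≈ 4.8284. (Cross-check: r(A) ≤ ||A||_2 ≈ 5.2361; equality holds whenever A is normal, though it can also hold for some non-normal A.)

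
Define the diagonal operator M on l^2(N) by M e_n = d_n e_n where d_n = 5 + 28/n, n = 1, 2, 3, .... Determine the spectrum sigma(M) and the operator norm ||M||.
sigma(M) = {5 + 28/n : n ≥ 1} ∪ {5}; ||M|| = 33

A bounded diagonal operator on l^2 with diagonal entries d_n has spectrum equal to the closure of {d_n : n ≥ 1}: every d_n is an eigenvalue (with eigenvector e_n), so {d_n} ⊂ sigma(M); the spectrum is closed, so its closure is too; and for lambda not in the closure, (M - lambda I) has bounded inverse (the diagonal entries 1/(d_n - lambda) are bounded). For our sequence d_n = 5 + 28/n, n = 1, 2, 3, ...:
  - {d_n} = {5 + 28/n : n ≥ 1}; the only limit point is 5
  - closure = {5 + 28/n : n ≥ 1} ∪ {5}
For the norm: a diagonal operator has ||M|| = sup_n |d_n|. Here d_n = 5 + 28/n is positive and decreasing, so sup_n |d_n| = d_1 = 5 + 28 = 33. So ||M|| = 33.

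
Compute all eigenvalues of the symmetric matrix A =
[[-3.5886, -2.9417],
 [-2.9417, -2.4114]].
sigma(A) ≈ {-6, 0}

A is real symmetric, so its spectrum consists of real eigenvalues. Expanding the characteristic polynomial of the displayed matrix gives
  det(λ I - A) = p(λ) = λ^2 + (6)λ + (0).
Solving p(λ) = 0 yields eigenvalues ≈ -6, 0. (A is shown rounded to 4 decimals, so these recover the underlying integer eigenvalues to within that precision.)
Verification: the trace of A = -6 equals the sum of eigenvalues -6, and det(A) ≈ -0.0000 matches the eigenvalue product 0.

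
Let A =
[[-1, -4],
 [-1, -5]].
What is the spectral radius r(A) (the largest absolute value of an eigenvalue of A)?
r(A) = (6 + sqrt(32))/2 ≈ 5.8284

The eigenvalues of A are the roots of its characteristic polynomial. With M = A (coefficients from the trace and determinant):
  p(λ) = det(λ I - M) = λ^2 + 6λ + 1.
For λ^2 + 6λ + 1 the discriminant is 32. It is nonnegative but not a perfect square, so the roots are real and irrational: λ = (-6 ± sqrt(32))/2 ≈ -0.1716, -5.8284.
Thus the eigenvalues (to 4 decimals) are -0.1716 (modulus 0.1716); -5.8284 (modulus 5.8284). The spectral radius is the largest modulus: r(A) = (6 + sqrt(32))/2 ≈ 5.8284. (Cross-check: r(A) ≤ ||A||_2 ≈ 6.5557; equality holds whenever A is normal, though it can also hold for some non-normal A.)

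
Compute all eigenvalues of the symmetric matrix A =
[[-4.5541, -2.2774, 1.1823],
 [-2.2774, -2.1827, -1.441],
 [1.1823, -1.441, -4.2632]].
sigma(A) ≈ {-6, -5, 0}

A is real symmetric, so its spectrum consists of real eigenvalues. Expanding the characteristic polynomial of the displayed matrix gives
  det(λ I - A) = p(λ) = λ^3 + (11)λ^2 + (30)λ + (-0.0016).
Solving p(λ) = 0 yields eigenvalues ≈ -6, -5, 0. (A is shown rounded to 4 decimals, so these recover the underlying integer eigenvalues to within that precision.)
Verification: the trace of A = -11 equals the sum of eigenvalues -11, and det(A) ≈ 0.0016 matches the eigenvalue product 0.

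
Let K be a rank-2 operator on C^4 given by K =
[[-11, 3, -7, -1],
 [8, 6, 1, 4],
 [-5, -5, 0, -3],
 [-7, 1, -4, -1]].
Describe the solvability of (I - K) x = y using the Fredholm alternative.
(I - K) is invertible (det(I - K) = -131 ≠ 0), so for every y in C^4 the equation (I - K) x = y has a unique solution.

K has rank 2 and factors as K = U V^T = u1 v1^T + u2 v2^T with u1 = (3, -3, 2, 2), v1 = (-3, -1, -1, -1), u2 = (2, 1, -1, 1), v2 = (-1, 3, -2, 1) (multiplying out reproduces the displayed K). The nonzero eigenvalues of U V^T coincide with those of the 2 x 2 matrix G = V^T U = [[v1·u1, v1·u2], [v2·u1, v2·u2]] = [[-10, -7], [-14, 4]], and by the Sylvester determinant identity det(I_4 - U V^T) = det(I_2 - V^T U) = det([[11, 7], [14, -3]]) = (11)(-3) - (7)(14) = -131. (Direct check: I - K =
[[12, -3, 7, 1],
 [-8, -5, -1, -4],
 [5, 5, 1, 3],
 [7, -1, 4, 2]]
has determinant -131.) The finite-dimensional Fredholm alternative says: either (I - K) is invertible, or ker(I - K) ≠ {0} and then range(I - K) = ker((I - K)^*)^⊥, with dim ker(I - K) = dim ker((I - K)^*). Since det(I - K) ≠ 0, 1 is not an eigenvalue of K and ker(I - K) = {0}, so we are in the first case: for every y there is a unique x = (I - K)^(-1) y. (Explicitly, by the Woodbury identity, (I - U V^T)^(-1) = I + U (I_2 - G)^(-1) V^T.)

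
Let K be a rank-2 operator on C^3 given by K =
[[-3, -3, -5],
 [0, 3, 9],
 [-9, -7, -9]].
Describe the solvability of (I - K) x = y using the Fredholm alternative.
(I - K) is invertible (det(I - K) = 19 ≠ 0), so for every y in C^3 the equation (I - K) x = y has a unique solution.

K has rank 2 and factors as K = U V^T = u1 v1^T + u2 v2^T with u1 = (-1, 0, -3), v1 = (3, 2, 2), u2 = (1, -3, 1), v2 = (0, -1, -3) (multiplying out reproduces the displayed K). The nonzero eigenvalues of U V^T coincide with those of the 2 x 2 matrix G = V^T U = [[v1·u1, v1·u2], [v2·u1, v2·u2]] = [[-9, -1], [9, 0]], and by the Sylvester determinant identity det(I_3 - U V^T) = det(I_2 - V^T U) = det([[10, 1], [-9, 1]]) = (10)(1) - (1)(-9) = 19. (Direct check: I - K =
[[4, 3, 5],
 [0, -2, -9],
 [9, 7, 10]]
has determinant 19.) The finite-dimensional Fredholm alternative says: either (I - K) is invertible, or ker(I - K) ≠ {0} and then range(I - K) = ker((I - K)^*)^⊥, with dim ker(I - K) = dim ker((I - K)^*). Since det(I - K) ≠ 0, 1 is not an eigenvalue of K and ker(I - K) = {0}, so we are in the first case: for every y there is a unique x = (I - K)^(-1) y. (Explicitly, by the Woodbury identity, (I - U V^T)^(-1) = I + U (I_2 - G)^(-1) V^T.)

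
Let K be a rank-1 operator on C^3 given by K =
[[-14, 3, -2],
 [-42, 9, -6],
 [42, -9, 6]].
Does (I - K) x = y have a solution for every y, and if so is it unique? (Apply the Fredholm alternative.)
(I - K) is singular (det(I - K) = 0, i.e. 1 ∈ sigma(K)). (I - K) x = y is solvable iff y ⊥ ker((I - K)^*) = span{(-14, 3, -2)}, i.e. iff -14y_1 + 3y_2 - 2y_3 = 0. When solvable, the solutions are x = y + c·(1, 3, -3), c arbitrary (ker(I - K) = span{(1, 3, -3)}, dimension 1).

K has rank 1, so it is an outer product K = u v^T: every row of K is a multiple of one row vector. Reading off the entries, u = (1, 3, -3) and v = (-14, 3, -2) (row i of K equals u_i·v^T). A rank-one matrix u v^T satisfies K u = u (v·u) and kills the (2)-dimensional subspace v^⊥, so its characteristic polynomial is lambda^2 (lambda - v·u) with v·u = tr K = 1. Hence the eigenvalues of I - K are 1 (multiplicity 2) and 1 - (1) = 0, so det(I - K) = 0. (Direct check: I - K =
[[15, -3, 2],
 [42, -8, 6],
 [-42, 9, -5]]
has determinant 0.) So 1 is an eigenvalue of K and (I - K) is not invertible. The finite-dimensional Fredholm alternative says: either (I - K) is invertible, or ker(I - K) ≠ {0} and then range(I - K) = ker((I - K)^*)^⊥, with dim ker(I - K) = dim ker((I - K)^*). We are in the second case, so we need both kernels. Kernel of I - K: (I - K) u = u - u (v·u) = u - u = 0, so ker(I - K) = span{u} = span{(1, 3, -3)} (it is exactly 1-dimensional because rank(I - K) = 2). Kernel of the adjoint: K is real, so (I - K)^* = I - K^T = I - v u^T, and (I - v u^T) v = v - v (u·v) = 0; hence ker((I - K)^*) = span{v} = span{(-14, 3, -2)}. Therefore (I - K) x = y is solvable iff <y, v> = 0, i.e. iff -14y_1 + 3y_2 - 2y_3 = 0. When this holds, K y = u (v·y) = 0, so (I - K) y = y and x = y is a particular solution; the full solution set is the line x = y + c·u = y + c·(1, 3, -3), c ∈ C.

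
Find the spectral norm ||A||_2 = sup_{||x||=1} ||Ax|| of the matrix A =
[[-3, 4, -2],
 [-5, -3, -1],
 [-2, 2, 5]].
||A||_2 ≈ 6.1763 (= sqrt(largest eigenvalue of A^T A))

||A||_2 = sigma_max(A) = sqrt(lambda_max(A^T A)). Form the symmetric matrix M = A^T A =
[[38, -1, 1],
 [-1, 29, 5],
 [1, 5, 30]].
Its characteristic polynomial (trace, sum of principal 2x2 minors, determinant of M give the coefficients) is
  p(λ) = det(λ I - M) = λ^3 - 97λ^2 + 3085λ - 32041.
No integer candidate from the rational root theorem (±divisors of 32041) is a root, so the roots are irrational. The cubic discriminant is Δ = 260576 > 0, so there are three distinct real roots. p(24) = -49 and p(25) = 84 have opposite signs, so a root lies in (24, 25); Newton's method refines it to λ ≈ 24.3291. p(34) = 21 and p(35) = -16 have opposite signs, so a root lies in (34, 35); Newton's method refines it to λ ≈ 34.5236. p(38) = -7 and p(39) = 56 have opposite signs, so a root lies in (38, 39); Newton's method refines it to λ ≈ 38.1473. Check (Vieta): the three roots sum to 97, matching tr M = 97.
So the eigenvalues of A^T A are ≈ 24.3291, 34.5236, 38.1473 (all ≥ 0, as they must be for A^T A). The largest is λ_max ≈ 38.1473, hence ||A||_2 = sqrt(λ_max) ≈ 6.1763.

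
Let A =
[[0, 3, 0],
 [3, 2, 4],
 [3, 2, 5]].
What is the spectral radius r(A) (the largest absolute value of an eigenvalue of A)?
r(A) ≈ 7.7531

The eigenvalues of A are the roots of its characteristic polynomial. With M = A (coefficients from the trace, the sum of principal 2x2 minors, and det A):
  p(λ) = det(λ I - M) = λ^3 - 7λ^2 - 7λ + 9.
No integer candidate from the rational root theorem (±divisors of 9) is a root, so the roots are irrational. The cubic discriminant is Δ = 21872 > 0, so there are three distinct real roots. p(-2) = -13 and p(-1) = 8 have opposite signs, so a root lies in (-2, -1); Newton's method refines it to λ ≈ -1.5179. p(0) = 9 and p(1) = -4 have opposite signs, so a root lies in (0, 1); Newton's method refines it to λ ≈ 0.7648. p(7) = -40 and p(8) = 17 have opposite signs, so a root lies in (7, 8); Newton's method refines it to λ ≈ 7.7531. Check (Vieta): the three roots sum to 7, matching tr M = 7.
Thus the eigenvalues (to 4 decimals) are -1.5179 (modulus 1.5179); 0.7648 (modulus 0.7648); 7.7531 (modulus 7.7531). The spectral radius is the largest modulus: r(A) ≈ 7.7531. (Cross-check: r(A) ≤ ||A||_2 ≈ 8.2474; equality holds whenever A is normal, though it can also hold for some non-normal A.)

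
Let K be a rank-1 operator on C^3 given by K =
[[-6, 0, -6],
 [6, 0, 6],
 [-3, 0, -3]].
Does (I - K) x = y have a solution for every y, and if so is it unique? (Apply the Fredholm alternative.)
(I - K) is invertible (det(I - K) = 10 ≠ 0), so for every y in C^3 the equation (I - K) x = y has a unique solution.

K has rank 1, so it is an outer product K = u v^T: every row of K is a multiple of one row vector. Reading off the entries, u = (-2, 2, -1) and v = (3, 0, 3) (row i of K equals u_i·v^T). A rank-one matrix u v^T satisfies K u = u (v·u) and kills the (2)-dimensional subspace v^⊥, so its characteristic polynomial is lambda^2 (lambda - v·u) with v·u = tr K = -9. Hence the eigenvalues of I - K are 1 (multiplicity 2) and 1 - (-9) = 10, so det(I - K) = 10. (Direct check: I - K =
[[7, 0, 6],
 [-6, 1, -6],
 [3, 0, 4]]
has determinant 10.) The finite-dimensional Fredholm alternative says: either (I - K) is invertible, or ker(I - K) ≠ {0} and then range(I - K) = ker((I - K)^*)^⊥, with dim ker(I - K) = dim ker((I - K)^*). Since det(I - K) ≠ 0, 1 is not an eigenvalue of K and ker(I - K) = {0}, so we are in the first case: for every y there is a unique x = (I - K)^(-1) y. Explicitly, by the Sherman–Morrison formula, (I - u v^T)^(-1) = I + u v^T/(1 - v·u), i.e. (I - K)^(-1) = I + K/(10).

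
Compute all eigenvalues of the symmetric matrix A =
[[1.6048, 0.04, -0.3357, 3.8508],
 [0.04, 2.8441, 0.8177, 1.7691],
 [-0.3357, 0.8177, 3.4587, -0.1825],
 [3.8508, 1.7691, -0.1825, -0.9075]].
sigma(A) ≈ {-4, 2, 4, 5}

A is real symmetric, so its spectrum consists of real eigenvalues. Expanding the characteristic polynomial of the displayed matrix gives
  det(λ I - A) = p(λ) = λ^4 + (-7)λ^3 + (-6)λ^2 + (112)λ + (-160.0032).
Solving p(λ) = 0 yields eigenvalues ≈ -4, 2, 4, 5. (A is shown rounded to 4 decimals, so these recover the underlying integer eigenvalues to within that precision.)
Verification: the trace of A = 7 equals the sum of eigenvalues 7, and det(A) ≈ -160.0032 matches the eigenvalue product -160.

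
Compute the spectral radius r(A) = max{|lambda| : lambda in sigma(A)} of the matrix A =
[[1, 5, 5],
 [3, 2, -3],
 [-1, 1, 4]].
r(A) ≈ 5.3923

The eigenvalues of A are the roots of its characteristic polynomial. With M = A (coefficients from the trace, the sum of principal 2x2 minors, and det A):
  p(λ) = det(λ I - M) = λ^3 - 7λ^2 + 7λ + 9.
No integer candidate from the rational root theorem (±divisors of 9) is a root, so the roots are irrational. The cubic discriminant is Δ = 3252 > 0, so there are three distinct real roots. p(-1) = -6 and p(0) = 9 have opposite signs, so a root lies in (-1, 0); Newton's method refines it to λ ≈ -0.7177. p(2) = 3 and p(3) = -6 have opposite signs, so a root lies in (2, 3); Newton's method refines it to λ ≈ 2.3254. p(5) = -6 and p(6) = 15 have opposite signs, so a root lies in (5, 6); Newton's method refines it to λ ≈ 5.3923. Check (Vieta): the three roots sum to 7, matching tr M = 7.
Thus the eigenvalues (to 4 decimals) are -0.7177 (modulus 0.7177); 2.3254 (modulus 2.3254); 5.3923 (modulus 5.3923). The spectral radius is the largest modulus: r(A) ≈ 5.3923. (Cross-check: r(A) ≤ ||A||_2 ≈ 8.069; equality holds whenever A is normal, though it can also hold for some non-normal A.)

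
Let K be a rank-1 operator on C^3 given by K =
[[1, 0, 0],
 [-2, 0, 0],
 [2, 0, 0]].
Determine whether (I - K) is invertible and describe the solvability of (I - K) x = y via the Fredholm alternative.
(I - K) is singular (det(I - K) = 0, i.e. 1 ∈ sigma(K)). (I - K) x = y is solvable iff y ⊥ ker((I - K)^*) = span{(1, 0, 0)}, i.e. iff y_1 = 0. When solvable, the solutions are x = y + c·(1, -2, 2), c arbitrary (ker(I - K) = span{(1, -2, 2)}, dimension 1).

K has rank 1, so it is an outer product K = u v^T: every row of K is a multiple of one row vector. Reading off the entries, u = (1, -2, 2) and v = (1, 0, 0) (row i of K equals u_i·v^T). A rank-one matrix u v^T satisfies K u = u (v·u) and kills the (2)-dimensional subspace v^⊥, so its characteristic polynomial is lambda^2 (lambda - v·u) with v·u = tr K = 1. Hence the eigenvalues of I - K are 1 (multiplicity 2) and 1 - (1) = 0, so det(I - K) = 0. (Direct check: I - K =
[[0, 0, 0],
 [2, 1, 0],
 [-2, 0, 1]]
has determinant 0.) So 1 is an eigenvalue of K and (I - K) is not invertible. The finite-dimensional Fredholm alternative says: either (I - K) is invertible, or ker(I - K) ≠ {0} and then range(I - K) = ker((I - K)^*)^⊥, with dim ker(I - K) = dim ker((I - K)^*). We are in the second case, so we need both kernels. Kernel of I - K: (I - K) u = u - u (v·u) = u - u = 0, so ker(I - K) = span{u} = span{(1, -2, 2)} (it is exactly 1-dimensional because rank(I - K) = 2). Kernel of the adjoint: K is real, so (I - K)^* = I - K^T = I - v u^T, and (I - v u^T) v = v - v (u·v) = 0; hence ker((I - K)^*) = span{v} = span{(1, 0, 0)}. Therefore (I - K) x = y is solvable iff <y, v> = 0, i.e. iff y_1 = 0. When this holds, K y = u (v·y) = 0, so (I - K) y = y and x = y is a particular solution; the full solution set is the line x = y + c·u = y + c·(1, -2, 2), c ∈ C.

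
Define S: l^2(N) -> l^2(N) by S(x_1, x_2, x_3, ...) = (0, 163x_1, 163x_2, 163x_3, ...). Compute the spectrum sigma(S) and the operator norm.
sigma(S) = closed disk {z in C : |z| ≤ 163}; ||S|| = 163

Note S = 163·U where U is the unit right shift (U x)_k = x_{k-1} (with x_0 := 0); so ||S|| = 163||U|| and sigma(S) = 163·sigma(U). ||S x||^2 = sum_{k≥1} |163x_k|^2 = 26569||x||^2, so ||S|| = 163 and sigma(S) ⊂ {|z| ≤ 163}. For any |lambda| < 163, the equation (S - lambda I) x = 0 forces x_1 = 0, then 163x_k = lambda x_{k+1} ⇒ x = 0, so S has no eigenvalues. But (S - lambda I) is not surjective for |lambda| < 163: solving (S - lambda I) x = e_1 would require x_n proportional to (lambda/163)^(-n), which is not in l^2. So every |lambda| < 163 lies in the residual spectrum. The boundary |lambda| = 163 is in the approximate point spectrum (the spectrum is closed). Hence sigma(S) is the closed disk of radius 163.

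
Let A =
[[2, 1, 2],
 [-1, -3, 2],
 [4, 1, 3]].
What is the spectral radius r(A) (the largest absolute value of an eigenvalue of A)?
r(A) ≈ 5.5795

The eigenvalues of A are the roots of its characteristic polynomial. With M = A (coefficients from the trace, the sum of principal 2x2 minors, and det A):
  p(λ) = det(λ I - M) = λ^3 - 2λ^2 - 18λ - 11.
No integer candidate from the rational root theorem (±divisors of 11) is a root, so the roots are irrational. The cubic discriminant is Δ = 13877 > 0, so there are three distinct real roots. p(-3) = -2 and p(-2) = 9 have opposite signs, so a root lies in (-3, -2); Newton's method refines it to λ ≈ -2.8995. p(-1) = 4 and p(0) = -11 have opposite signs, so a root lies in (-1, 0); Newton's method refines it to λ ≈ -0.6799. p(5) = -26 and p(6) = 25 have opposite signs, so a root lies in (5, 6); Newton's method refines it to λ ≈ 5.5795. Check (Vieta): the three roots sum to 2, matching tr M = 2.
Thus the eigenvalues (to 4 decimals) are -2.8995 (modulus 2.8995); -0.6799 (modulus 0.6799); 5.5795 (modulus 5.5795). The spectral radius is the largest modulus: r(A) ≈ 5.5795. (Cross-check: r(A) ≤ ||A||_2 ≈ 5.9018; equality holds whenever A is normal, though it can also hold for some non-normal A.)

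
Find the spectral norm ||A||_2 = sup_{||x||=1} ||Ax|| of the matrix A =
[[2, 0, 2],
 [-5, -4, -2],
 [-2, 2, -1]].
||A||_2 ≈ 7.1057 (= sqrt(largest eigenvalue of A^T A))

||A||_2 = sigma_max(A) = sqrt(lambda_max(A^T A)). Form the symmetric matrix M = A^T A =
[[33, 16, 16],
 [16, 20, 6],
 [16, 6, 9]].
Its characteristic polynomial (trace, sum of principal 2x2 minors, determinant of M give the coefficients) is
  p(λ) = det(λ I - M) = λ^3 - 62λ^2 + 589λ - 400.
No integer candidate from the rational root theorem (±divisors of 400) is a root, so the roots are irrational. The cubic discriminant is Δ = 393503248 > 0, so there are three distinct real roots. p(0) = -400 and p(1) = 128 have opposite signs, so a root lies in (0, 1); Newton's method refines it to λ ≈ 0.7354. p(10) = 290 and p(11) = -92 have opposite signs, so a root lies in (10, 11); Newton's method refines it to λ ≈ 10.773. p(50) = -950 and p(51) = 1028 have opposite signs, so a root lies in (50, 51); Newton's method refines it to λ ≈ 50.4916. Check (Vieta): the three roots sum to 62, matching tr M = 62.
So the eigenvalues of A^T A are ≈ 0.7354, 10.773, 50.4916 (all ≥ 0, as they must be for A^T A). The largest is λ_max ≈ 50.4916, hence ||A||_2 = sqrt(λ_max) ≈ 7.1057.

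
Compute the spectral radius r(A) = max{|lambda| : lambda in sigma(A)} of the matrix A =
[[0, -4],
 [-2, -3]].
r(A) = (3 + sqrt(41))/2 ≈ 4.7016

The eigenvalues of A are the roots of its characteristic polynomial. With M = A (coefficients from the trace and determinant):
  p(λ) = det(λ I - M) = λ^2 + 3λ - 8.
For λ^2 + 3λ - 8 the discriminant is 41. It is nonnegative but not a perfect square, so the roots are real and irrational: λ = (-3 ± sqrt(41))/2 ≈ 1.7016, -4.7016.
Thus the eigenvalues (to 4 decimals) are 1.7016 (modulus 1.7016); -4.7016 (modulus 4.7016). The spectral radius is the largest modulus: r(A) = (3 + sqrt(41))/2 ≈ 4.7016. (Cross-check: r(A) ≤ ||A||_2 ≈ 5.1569; equality holds whenever A is normal, though it can also hold for some non-normal A.)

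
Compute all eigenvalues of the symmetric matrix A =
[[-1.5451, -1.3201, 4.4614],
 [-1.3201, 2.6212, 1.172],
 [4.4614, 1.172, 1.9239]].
sigma(A) ≈ {-5, 3, 5}

A is real symmetric, so its spectrum consists of real eigenvalues. Expanding the characteristic polynomial of the displayed matrix gives
  det(λ I - A) = p(λ) = λ^3 + (-3)λ^2 + (-25)λ + (75).
Solving p(λ) = 0 yields eigenvalues ≈ -5, 3, 5. (A is shown rounded to 4 decimals, so these recover the underlying integer eigenvalues to within that precision.)
Verification: the trace of A = 3 equals the sum of eigenvalues 3, and det(A) ≈ -74.9998 matches the eigenvalue product -75.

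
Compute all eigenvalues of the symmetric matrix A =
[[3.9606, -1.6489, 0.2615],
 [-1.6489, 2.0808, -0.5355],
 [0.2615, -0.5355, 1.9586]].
sigma(A) ≈ {1, 2, 5}

A is real symmetric, so its spectrum consists of real eigenvalues. Expanding the characteristic polynomial of the displayed matrix gives
  det(λ I - A) = p(λ) = λ^3 + (-8)λ^2 + (17)λ + (-10).
Solving p(λ) = 0 yields eigenvalues ≈ 1, 2, 5. (A is shown rounded to 4 decimals, so these recover the underlying integer eigenvalues to within that precision.)
Verification: the trace of A = 8 equals the sum of eigenvalues 8, and det(A) ≈ 9.9998 matches the eigenvalue product 10.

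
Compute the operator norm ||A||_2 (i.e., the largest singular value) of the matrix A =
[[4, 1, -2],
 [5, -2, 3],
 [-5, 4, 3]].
||A||_2 ≈ 8.9039 (= sqrt(largest eigenvalue of A^T A))

||A||_2 = sigma_max(A) = sqrt(lambda_max(A^T A)). Form the symmetric matrix M = A^T A =
[[66, -26, -8],
 [-26, 21, 4],
 [-8, 4, 22]].
Its characteristic polynomial (trace, sum of principal 2x2 minors, determinant of M give the coefficients) is
  p(λ) = det(λ I - M) = λ^3 - 109λ^2 + 2544λ - 14884.
No integer candidate from the rational root theorem (±divisors of 14884) is a root, so the roots are irrational. The cubic discriminant is Δ = 2243326976 > 0, so there are three distinct real roots. p(9) = -88 and p(10) = 656 have opposite signs, so a root lies in (9, 10); Newton's method refines it to λ ≈ 9.1078. p(20) = 396 and p(21) = -268 have opposite signs, so a root lies in (20, 21); Newton's method refines it to λ ≈ 20.6133. p(79) = -1138 and p(80) = 3036 have opposite signs, so a root lies in (79, 80); Newton's method refines it to λ ≈ 79.2789. Check (Vieta): the three roots sum to 109, matching tr M = 109.
So the eigenvalues of A^T A are ≈ 9.1078, 20.6133, 79.2789 (all ≥ 0, as they must be for A^T A). The largest is λ_max ≈ 79.2789, hence ||A||_2 = sqrt(λ_max) ≈ 8.9039.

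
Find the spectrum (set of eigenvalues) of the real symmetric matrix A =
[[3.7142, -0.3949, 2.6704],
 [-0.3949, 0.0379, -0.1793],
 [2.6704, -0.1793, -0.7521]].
sigma(A) ≈ {-2, 0, 5}

A is real symmetric, so its spectrum consists of real eigenvalues. Expanding the characteristic polynomial of the displayed matrix gives
  det(λ I - A) = p(λ) = λ^3 + (-3)λ^2 + (-10)λ + (0).
Solving p(λ) = 0 yields eigenvalues ≈ -2, 0, 5. (A is shown rounded to 4 decimals, so these recover the underlying integer eigenvalues to within that precision.)
Verification: the trace of A = 3 equals the sum of eigenvalues 3, and det(A) ≈ -0.0001 matches the eigenvalue product 0.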